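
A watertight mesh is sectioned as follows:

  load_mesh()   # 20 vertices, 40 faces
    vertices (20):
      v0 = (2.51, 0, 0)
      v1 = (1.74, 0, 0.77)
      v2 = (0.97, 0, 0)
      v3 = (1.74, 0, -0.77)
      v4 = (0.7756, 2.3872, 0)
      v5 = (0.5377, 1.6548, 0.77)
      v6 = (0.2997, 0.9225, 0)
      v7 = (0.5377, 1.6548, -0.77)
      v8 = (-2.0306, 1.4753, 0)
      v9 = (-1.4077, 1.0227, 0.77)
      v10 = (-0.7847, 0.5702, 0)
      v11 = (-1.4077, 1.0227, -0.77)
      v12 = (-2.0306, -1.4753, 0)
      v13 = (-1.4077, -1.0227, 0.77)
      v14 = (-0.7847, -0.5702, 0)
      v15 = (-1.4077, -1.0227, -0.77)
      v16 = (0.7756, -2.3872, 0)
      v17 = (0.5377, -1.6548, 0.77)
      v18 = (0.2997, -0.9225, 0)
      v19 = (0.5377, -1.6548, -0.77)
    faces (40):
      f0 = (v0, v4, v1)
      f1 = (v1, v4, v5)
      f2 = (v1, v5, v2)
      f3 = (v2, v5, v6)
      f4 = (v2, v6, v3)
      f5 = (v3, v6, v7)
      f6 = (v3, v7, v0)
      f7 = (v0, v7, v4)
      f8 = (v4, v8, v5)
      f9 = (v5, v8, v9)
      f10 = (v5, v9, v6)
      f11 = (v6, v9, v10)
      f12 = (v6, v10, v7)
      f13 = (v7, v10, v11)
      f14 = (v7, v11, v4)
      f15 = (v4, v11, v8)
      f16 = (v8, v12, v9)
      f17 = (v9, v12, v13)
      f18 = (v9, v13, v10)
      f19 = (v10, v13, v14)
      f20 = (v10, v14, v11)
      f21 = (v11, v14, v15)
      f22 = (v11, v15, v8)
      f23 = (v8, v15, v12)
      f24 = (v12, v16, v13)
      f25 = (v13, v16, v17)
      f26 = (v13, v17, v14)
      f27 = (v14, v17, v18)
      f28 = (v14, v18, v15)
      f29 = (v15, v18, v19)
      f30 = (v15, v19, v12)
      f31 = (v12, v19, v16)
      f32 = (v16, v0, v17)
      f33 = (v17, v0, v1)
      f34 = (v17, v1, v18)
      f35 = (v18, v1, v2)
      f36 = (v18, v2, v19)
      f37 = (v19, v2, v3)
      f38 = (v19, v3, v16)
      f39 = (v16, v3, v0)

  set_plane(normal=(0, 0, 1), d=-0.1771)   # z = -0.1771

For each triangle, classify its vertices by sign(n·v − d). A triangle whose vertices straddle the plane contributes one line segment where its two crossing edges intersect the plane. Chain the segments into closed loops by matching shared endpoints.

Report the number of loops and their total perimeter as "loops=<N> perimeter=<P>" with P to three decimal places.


loops=2 perimeter=20.455

Straddling triangles (20 of 40):
  (v2,v6,v3) [++-] → (0.630969, 0.710325, -0.1771)–(1.1471, 0, -0.1771)  len=0.8780
  (v3,v6,v7) [-+-] → (0.630969, 0.710325, -0.1771)–(0.35444, 1.09093, -0.1771)  len=0.4705
  (v3,v7,v0) [--+] → (2.05637, 0.380604, -0.1771)–(2.3329, 0, -0.1771)  len=0.4705
  (v0,v7,v4) [+-+] → (2.05637, 0.380604, -0.1771)–(0.720883, 2.21875, -0.1771)  len=2.2721
  (v6,v10,v7) [++-] → (-0.480548, 0.819658, -0.1771)–(0.35444, 1.09093, -0.1771)  len=0.8779
  (v7,v10,v11) [-+-] → (-0.480548, 0.819658, -0.1771)–(-0.92799, 0.674275, -0.1771)  len=0.4705
  (v7,v11,v4) [--+] → (0.273441, 2.07336, -0.1771)–(0.720883, 2.21875, -0.1771)  len=0.4705
  (v4,v11,v8) [+-+] → (0.273441, 2.07336, -0.1771)–(-1.88733, 1.3712, -0.1771)  len=2.2720
  (v10,v14,v11) [++-] → (-0.92799, -0.203833, -0.1771)–(-0.92799, 0.674275, -0.1771)  len=0.8781
  (v11,v14,v15) [-+-] → (-0.92799, -0.203833, -0.1771)–(-0.92799, -0.674275, -0.1771)  len=0.4704
  (v11,v15,v8) [--+] → (-1.88733, 0.90076, -0.1771)–(-1.88733, 1.3712, -0.1771)  len=0.4704
  (v8,v15,v12) [+-+] → (-1.88733, 0.90076, -0.1771)–(-1.88733, -1.3712, -0.1771)  len=2.2720
  (v14,v18,v15) [++-] → (-0.093002, -0.945546, -0.1771)–(-0.92799, -0.674275, -0.1771)  len=0.8779
  (v15,v18,v19) [-+-] → (-0.093002, -0.945546, -0.1771)–(0.35444, -1.09093, -0.1771)  len=0.4705
  (v15,v19,v12) [--+] → (-1.43989, -1.51659, -0.1771)–(-1.88733, -1.3712, -0.1771)  len=0.4705
  (v12,v19,v16) [+-+] → (-1.43989, -1.51659, -0.1771)–(0.720883, -2.21875, -0.1771)  len=2.2720
  (v18,v2,v19) [++-] → (0.870571, -0.380604, -0.1771)–(0.35444, -1.09093, -0.1771)  len=0.8780
  (v19,v2,v3) [-+-] → (0.870571, -0.380604, -0.1771)–(1.1471, 0, -0.1771)  len=0.4705
  (v19,v3,v16) [--+] → (0.997412, -1.83814, -0.1771)–(0.720883, -2.21875, -0.1771)  len=0.4705
  (v16,v3,v0) [+-+] → (0.997412, -1.83814, -0.1771)–(2.3329, 0, -0.1771)  len=2.2721

Chained into 2 loop(s):
  loop 1: 10 segments, perimeter = 6.7424
  loop 2: 10 segments, perimeter = 13.7124
Total perimeter = 20.455


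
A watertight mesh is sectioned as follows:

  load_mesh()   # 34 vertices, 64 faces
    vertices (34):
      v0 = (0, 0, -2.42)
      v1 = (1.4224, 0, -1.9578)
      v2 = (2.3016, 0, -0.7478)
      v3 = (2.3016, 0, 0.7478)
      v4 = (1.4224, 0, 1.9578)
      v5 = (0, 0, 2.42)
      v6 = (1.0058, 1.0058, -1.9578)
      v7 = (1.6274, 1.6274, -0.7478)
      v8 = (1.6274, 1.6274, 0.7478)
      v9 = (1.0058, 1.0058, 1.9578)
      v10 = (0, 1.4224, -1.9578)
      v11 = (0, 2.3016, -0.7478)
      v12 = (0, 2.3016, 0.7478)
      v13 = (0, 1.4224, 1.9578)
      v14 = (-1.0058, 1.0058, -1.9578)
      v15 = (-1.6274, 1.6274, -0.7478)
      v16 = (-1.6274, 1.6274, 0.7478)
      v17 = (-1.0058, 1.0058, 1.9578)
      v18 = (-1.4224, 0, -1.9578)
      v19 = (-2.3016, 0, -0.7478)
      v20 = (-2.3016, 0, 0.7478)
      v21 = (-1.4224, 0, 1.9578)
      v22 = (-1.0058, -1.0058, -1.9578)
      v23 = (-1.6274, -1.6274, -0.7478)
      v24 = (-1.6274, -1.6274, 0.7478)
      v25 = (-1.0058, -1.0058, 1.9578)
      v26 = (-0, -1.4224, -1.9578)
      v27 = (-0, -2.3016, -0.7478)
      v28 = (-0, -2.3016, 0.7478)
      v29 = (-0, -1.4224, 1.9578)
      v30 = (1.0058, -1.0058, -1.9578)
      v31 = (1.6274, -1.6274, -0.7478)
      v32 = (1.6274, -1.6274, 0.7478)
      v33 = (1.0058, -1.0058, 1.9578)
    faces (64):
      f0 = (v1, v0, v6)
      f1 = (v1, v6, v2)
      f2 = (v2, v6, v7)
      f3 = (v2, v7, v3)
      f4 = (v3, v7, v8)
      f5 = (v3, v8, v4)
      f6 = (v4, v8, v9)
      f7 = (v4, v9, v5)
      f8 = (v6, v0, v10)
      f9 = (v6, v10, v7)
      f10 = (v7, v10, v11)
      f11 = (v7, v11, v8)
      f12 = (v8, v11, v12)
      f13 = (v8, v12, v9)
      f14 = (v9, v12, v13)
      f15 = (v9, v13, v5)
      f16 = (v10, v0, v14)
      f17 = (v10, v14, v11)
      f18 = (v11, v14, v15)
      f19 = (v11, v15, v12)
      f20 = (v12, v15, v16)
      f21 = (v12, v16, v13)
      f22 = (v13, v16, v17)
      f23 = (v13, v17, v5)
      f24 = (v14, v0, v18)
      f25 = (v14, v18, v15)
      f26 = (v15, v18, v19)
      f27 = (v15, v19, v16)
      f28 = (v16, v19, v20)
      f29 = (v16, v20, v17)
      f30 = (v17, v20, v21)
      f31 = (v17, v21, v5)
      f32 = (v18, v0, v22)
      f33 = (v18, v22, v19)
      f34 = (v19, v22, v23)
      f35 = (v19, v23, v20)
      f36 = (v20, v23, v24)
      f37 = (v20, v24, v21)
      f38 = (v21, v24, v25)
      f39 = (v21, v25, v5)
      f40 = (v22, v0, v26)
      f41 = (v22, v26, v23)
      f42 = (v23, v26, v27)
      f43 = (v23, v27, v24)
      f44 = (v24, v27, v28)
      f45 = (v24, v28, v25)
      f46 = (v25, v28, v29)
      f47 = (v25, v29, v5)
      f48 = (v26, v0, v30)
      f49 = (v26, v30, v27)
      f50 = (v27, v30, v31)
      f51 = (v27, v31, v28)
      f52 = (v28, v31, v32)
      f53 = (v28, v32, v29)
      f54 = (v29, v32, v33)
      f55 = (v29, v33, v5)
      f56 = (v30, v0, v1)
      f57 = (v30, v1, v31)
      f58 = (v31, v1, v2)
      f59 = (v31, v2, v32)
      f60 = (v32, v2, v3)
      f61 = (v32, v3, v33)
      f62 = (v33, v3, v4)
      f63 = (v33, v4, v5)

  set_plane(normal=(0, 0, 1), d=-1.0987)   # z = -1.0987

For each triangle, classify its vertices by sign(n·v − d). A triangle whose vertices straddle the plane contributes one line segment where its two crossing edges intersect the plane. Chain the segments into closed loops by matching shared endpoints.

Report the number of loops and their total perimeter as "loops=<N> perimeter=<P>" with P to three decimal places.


Straddling triangles (16 of 64):
  (v1,v6,v2) [--+] → (1.92582, 0.291682, -1.0987)–(2.04663, 0, -1.0987)  len=0.3157
  (v2,v6,v7) [+-+] → (1.92582, 0.291682, -1.0987)–(1.44714, 1.44714, -1.0987)  len=1.2507
  (v6,v10,v7) [--+] → (1.15545, 1.56795, -1.0987)–(1.44714, 1.44714, -1.0987)  len=0.3157
  (v7,v10,v11) [+-+] → (1.15545, 1.56795, -1.0987)–(0, 2.04663, -1.0987)  len=1.2507
  (v10,v14,v11) [--+] → (-0.291682, 1.92582, -1.0987)–(0, 2.04663, -1.0987)  len=0.3157
  (v11,v14,v15) [+-+] → (-0.291682, 1.92582, -1.0987)–(-1.44714, 1.44714, -1.0987)  len=1.2507
  (v14,v18,v15) [--+] → (-1.56795, 1.15545, -1.0987)–(-1.44714, 1.44714, -1.0987)  len=0.3157
  (v15,v18,v19) [+-+] → (-1.56795, 1.15545, -1.0987)–(-2.04663, 0, -1.0987)  len=1.2507
  (v18,v22,v19) [--+] → (-1.92582, -0.291682, -1.0987)–(-2.04663, 0, -1.0987)  len=0.3157
  (v19,v22,v23) [+-+] → (-1.92582, -0.291682, -1.0987)–(-1.44714, -1.44714, -1.0987)  len=1.2507
  (v22,v26,v23) [--+] → (-1.15545, -1.56795, -1.0987)–(-1.44714, -1.44714, -1.0987)  len=0.3157
  (v23,v26,v27) [+-+] → (-1.15545, -1.56795, -1.0987)–(0, -2.04663, -1.0987)  len=1.2507
  (v26,v30,v27) [--+] → (0.291682, -1.92582, -1.0987)–(0, -2.04663, -1.0987)  len=0.3157
  (v27,v30,v31) [+-+] → (0.291682, -1.92582, -1.0987)–(1.44714, -1.44714, -1.0987)  len=1.2507
  (v30,v1,v31) [--+] → (1.56795, -1.15545, -1.0987)–(1.44714, -1.44714, -1.0987)  len=0.3157
  (v31,v1,v2) [+-+] → (1.56795, -1.15545, -1.0987)–(2.04663, 0, -1.0987)  len=1.2507

Chained into 1 loop(s):
  loop 1: 16 segments, perimeter = 12.5312
Total perimeter = 12.531

loops=1 perimeter=12.531


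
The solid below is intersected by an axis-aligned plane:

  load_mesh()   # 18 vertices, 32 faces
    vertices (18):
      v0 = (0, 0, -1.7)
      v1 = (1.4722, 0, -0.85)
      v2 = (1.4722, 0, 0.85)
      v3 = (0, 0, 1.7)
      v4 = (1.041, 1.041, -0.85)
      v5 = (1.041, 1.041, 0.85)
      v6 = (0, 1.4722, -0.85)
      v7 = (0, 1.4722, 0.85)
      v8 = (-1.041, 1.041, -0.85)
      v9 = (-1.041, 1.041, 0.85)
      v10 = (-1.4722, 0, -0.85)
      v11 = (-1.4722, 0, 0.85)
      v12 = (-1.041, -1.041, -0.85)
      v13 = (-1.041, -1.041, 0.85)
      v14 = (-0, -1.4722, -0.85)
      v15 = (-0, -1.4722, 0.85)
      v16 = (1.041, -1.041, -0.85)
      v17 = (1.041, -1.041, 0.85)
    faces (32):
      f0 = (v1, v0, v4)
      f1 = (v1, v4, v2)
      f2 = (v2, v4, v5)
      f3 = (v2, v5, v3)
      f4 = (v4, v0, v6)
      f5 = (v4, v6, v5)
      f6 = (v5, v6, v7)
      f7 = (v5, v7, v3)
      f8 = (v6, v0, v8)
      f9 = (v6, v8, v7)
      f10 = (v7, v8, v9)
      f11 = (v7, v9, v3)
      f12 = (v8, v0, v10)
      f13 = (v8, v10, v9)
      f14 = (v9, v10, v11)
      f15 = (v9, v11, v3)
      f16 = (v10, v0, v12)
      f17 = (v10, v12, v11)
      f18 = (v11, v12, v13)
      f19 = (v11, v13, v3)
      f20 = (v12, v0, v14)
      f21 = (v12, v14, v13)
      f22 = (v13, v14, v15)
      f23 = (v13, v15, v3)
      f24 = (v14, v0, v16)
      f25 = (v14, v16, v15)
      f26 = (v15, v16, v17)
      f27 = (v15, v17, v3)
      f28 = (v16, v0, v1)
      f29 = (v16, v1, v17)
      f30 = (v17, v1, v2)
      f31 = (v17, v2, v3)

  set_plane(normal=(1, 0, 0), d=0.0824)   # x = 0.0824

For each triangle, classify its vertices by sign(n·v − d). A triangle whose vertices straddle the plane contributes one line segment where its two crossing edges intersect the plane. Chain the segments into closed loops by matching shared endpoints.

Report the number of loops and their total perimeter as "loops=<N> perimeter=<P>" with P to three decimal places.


loops=1 perimeter=10.001

Straddling triangles (12 of 32):
  (v1,v0,v4) [+-+] → (0.0824, 0, -1.65242)–(0.0824, 0.0824, -1.63272)  len=0.0847
  (v2,v5,v3) [++-] → (0.0824, 0.0824, 1.63272)–(0.0824, 0, 1.65242)  len=0.0847
  (v4,v0,v6) [+--] → (0.0824, 0.0824, -1.63272)–(0.0824, 1.43807, -0.85)  len=1.5654
  (v4,v6,v5) [+-+] → (0.0824, 1.43807, -0.85)–(0.0824, 1.43807, -0.715437)  len=0.1346
  (v5,v6,v7) [+--] → (0.0824, 1.43807, -0.715437)–(0.0824, 1.43807, 0.85)  len=1.5654
  (v5,v7,v3) [+--] → (0.0824, 1.43807, 0.85)–(0.0824, 0.0824, 1.63272)  len=1.5654
  (v14,v0,v16) [--+] → (0.0824, -0.0824, -1.63272)–(0.0824, -1.43807, -0.85)  len=1.5654
  (v14,v16,v15) [-+-] → (0.0824, -1.43807, -0.85)–(0.0824, -1.43807, 0.715437)  len=1.5654
  (v15,v16,v17) [-++] → (0.0824, -1.43807, 0.715437)–(0.0824, -1.43807, 0.85)  len=0.1346
  (v15,v17,v3) [-+-] → (0.0824, -1.43807, 0.85)–(0.0824, -0.0824, 1.63272)  len=1.5654
  (v16,v0,v1) [+-+] → (0.0824, -0.0824, -1.63272)–(0.0824, 0, -1.65242)  len=0.0847
  (v17,v2,v3) [++-] → (0.0824, 0, 1.65242)–(0.0824, -0.0824, 1.63272)  len=0.0847

Chained into 1 loop(s):
  loop 1: 12 segments, perimeter = 10.0005
Total perimeter = 10.001


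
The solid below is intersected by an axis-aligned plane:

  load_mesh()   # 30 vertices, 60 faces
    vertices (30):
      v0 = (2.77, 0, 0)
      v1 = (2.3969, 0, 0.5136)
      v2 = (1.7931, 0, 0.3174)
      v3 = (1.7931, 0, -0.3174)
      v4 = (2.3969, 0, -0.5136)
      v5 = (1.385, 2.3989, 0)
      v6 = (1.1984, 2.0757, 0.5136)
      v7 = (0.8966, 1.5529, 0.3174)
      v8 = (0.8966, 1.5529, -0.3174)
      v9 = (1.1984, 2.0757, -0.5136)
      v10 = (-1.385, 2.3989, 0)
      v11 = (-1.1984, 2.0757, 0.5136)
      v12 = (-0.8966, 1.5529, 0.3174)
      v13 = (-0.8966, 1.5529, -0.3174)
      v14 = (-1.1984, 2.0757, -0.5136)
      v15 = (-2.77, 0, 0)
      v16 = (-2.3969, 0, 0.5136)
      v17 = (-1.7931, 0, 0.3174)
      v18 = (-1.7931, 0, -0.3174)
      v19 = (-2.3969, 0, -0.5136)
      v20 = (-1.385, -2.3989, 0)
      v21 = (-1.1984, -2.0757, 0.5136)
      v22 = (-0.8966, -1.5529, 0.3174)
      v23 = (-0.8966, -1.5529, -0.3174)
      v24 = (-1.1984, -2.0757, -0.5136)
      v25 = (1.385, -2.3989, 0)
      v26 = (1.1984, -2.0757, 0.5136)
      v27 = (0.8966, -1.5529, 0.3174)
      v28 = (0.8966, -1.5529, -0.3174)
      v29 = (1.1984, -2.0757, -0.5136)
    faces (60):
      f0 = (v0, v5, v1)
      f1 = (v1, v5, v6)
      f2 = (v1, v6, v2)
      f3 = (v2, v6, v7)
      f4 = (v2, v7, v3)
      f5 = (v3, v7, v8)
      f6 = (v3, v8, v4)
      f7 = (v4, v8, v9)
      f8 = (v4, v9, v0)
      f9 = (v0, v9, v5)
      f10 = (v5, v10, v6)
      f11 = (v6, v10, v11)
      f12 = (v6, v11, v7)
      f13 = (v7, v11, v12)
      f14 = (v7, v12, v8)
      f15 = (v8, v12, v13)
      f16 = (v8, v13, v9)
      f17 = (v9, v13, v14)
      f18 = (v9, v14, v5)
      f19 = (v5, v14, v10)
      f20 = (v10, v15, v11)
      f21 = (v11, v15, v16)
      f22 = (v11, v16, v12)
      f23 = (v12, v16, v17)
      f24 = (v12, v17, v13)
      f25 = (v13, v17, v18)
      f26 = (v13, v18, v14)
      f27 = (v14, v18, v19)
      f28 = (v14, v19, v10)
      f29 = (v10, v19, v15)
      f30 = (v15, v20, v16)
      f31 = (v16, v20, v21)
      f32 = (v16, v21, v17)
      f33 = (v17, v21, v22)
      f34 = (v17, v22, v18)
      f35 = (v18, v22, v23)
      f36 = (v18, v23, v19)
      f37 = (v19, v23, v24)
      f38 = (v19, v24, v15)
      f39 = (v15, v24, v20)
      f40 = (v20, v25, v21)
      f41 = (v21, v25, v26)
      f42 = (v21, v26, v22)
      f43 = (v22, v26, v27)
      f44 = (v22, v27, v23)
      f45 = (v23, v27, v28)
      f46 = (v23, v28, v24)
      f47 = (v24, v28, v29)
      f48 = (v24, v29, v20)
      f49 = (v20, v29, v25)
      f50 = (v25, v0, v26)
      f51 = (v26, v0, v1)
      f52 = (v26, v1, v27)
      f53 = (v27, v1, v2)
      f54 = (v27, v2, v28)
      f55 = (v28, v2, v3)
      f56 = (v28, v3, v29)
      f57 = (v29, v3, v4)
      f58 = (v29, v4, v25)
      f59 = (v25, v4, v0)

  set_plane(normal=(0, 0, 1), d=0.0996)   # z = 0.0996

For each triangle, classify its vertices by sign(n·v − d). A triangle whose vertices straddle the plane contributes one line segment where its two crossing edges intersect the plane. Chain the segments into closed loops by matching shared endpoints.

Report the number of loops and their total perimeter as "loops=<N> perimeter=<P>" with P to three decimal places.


Straddling triangles (24 of 60):
  (v0,v5,v1) [--+] → (1.58123, 1.93369, 0.0996)–(2.69765, 0, 0.0996)  len=2.2328
  (v1,v5,v6) [+-+] → (1.58123, 1.93369, 0.0996)–(1.34881, 2.33622, 0.0996)  len=0.4648
  (v2,v7,v3) [++-] → (1.20419, 1.0201, 0.0996)–(1.7931, 0, 0.0996)  len=1.1779
  (v3,v7,v8) [-+-] → (1.20419, 1.0201, 0.0996)–(0.8966, 1.5529, 0.0996)  len=0.6152
  (v5,v10,v6) [--+] → (-0.884014, 2.33622, 0.0996)–(1.34881, 2.33622, 0.0996)  len=2.2328
  (v6,v10,v11) [+-+] → (-0.884014, 2.33622, 0.0996)–(-1.34881, 2.33622, 0.0996)  len=0.4648
  (v7,v12,v8) [++-] → (-0.281353, 1.5529, 0.0996)–(0.8966, 1.5529, 0.0996)  len=1.1780
  (v8,v12,v13) [-+-] → (-0.281353, 1.5529, 0.0996)–(-0.8966, 1.5529, 0.0996)  len=0.6152
  (v10,v15,v11) [--+] → (-2.46523, 0.402531, 0.0996)–(-1.34881, 2.33622, 0.0996)  len=2.2328
  (v11,v15,v16) [+-+] → (-2.46523, 0.402531, 0.0996)–(-2.69765, 0, 0.0996)  len=0.4648
  (v12,v17,v13) [++-] → (-1.48551, 0.5328, 0.0996)–(-0.8966, 1.5529, 0.0996)  len=1.1779
  (v13,v17,v18) [-+-] → (-1.48551, 0.5328, 0.0996)–(-1.7931, 0, 0.0996)  len=0.6152
  (v15,v20,v16) [--+] → (-1.58123, -1.93369, 0.0996)–(-2.69765, 0, 0.0996)  len=2.2328
  (v16,v20,v21) [+-+] → (-1.58123, -1.93369, 0.0996)–(-1.34881, -2.33622, 0.0996)  len=0.4648
  (v17,v22,v18) [++-] → (-1.20419, -1.0201, 0.0996)–(-1.7931, 0, 0.0996)  len=1.1779
  (v18,v22,v23) [-+-] → (-1.20419, -1.0201, 0.0996)–(-0.8966, -1.5529, 0.0996)  len=0.6152
  (v20,v25,v21) [--+] → (0.884014, -2.33622, 0.0996)–(-1.34881, -2.33622, 0.0996)  len=2.2328
  (v21,v25,v26) [+-+] → (0.884014, -2.33622, 0.0996)–(1.34881, -2.33622, 0.0996)  len=0.4648
  (v22,v27,v23) [++-] → (0.281353, -1.5529, 0.0996)–(-0.8966, -1.5529, 0.0996)  len=1.1780
  (v23,v27,v28) [-+-] → (0.281353, -1.5529, 0.0996)–(0.8966, -1.5529, 0.0996)  len=0.6152
  (v25,v0,v26) [--+] → (2.46523, -0.402531, 0.0996)–(1.34881, -2.33622, 0.0996)  len=2.2328
  (v26,v0,v1) [+-+] → (2.46523, -0.402531, 0.0996)–(2.69765, 0, 0.0996)  len=0.4648
  (v27,v2,v28) [++-] → (1.48551, -0.5328, 0.0996)–(0.8966, -1.5529, 0.0996)  len=1.1779
  (v28,v2,v3) [-+-] → (1.48551, -0.5328, 0.0996)–(1.7931, 0, 0.0996)  len=0.6152

Chained into 2 loop(s):
  loop 1: 12 segments, perimeter = 16.1858
  loop 2: 12 segments, perimeter = 10.7588
Total perimeter = 26.945

loops=2 perimeter=26.945


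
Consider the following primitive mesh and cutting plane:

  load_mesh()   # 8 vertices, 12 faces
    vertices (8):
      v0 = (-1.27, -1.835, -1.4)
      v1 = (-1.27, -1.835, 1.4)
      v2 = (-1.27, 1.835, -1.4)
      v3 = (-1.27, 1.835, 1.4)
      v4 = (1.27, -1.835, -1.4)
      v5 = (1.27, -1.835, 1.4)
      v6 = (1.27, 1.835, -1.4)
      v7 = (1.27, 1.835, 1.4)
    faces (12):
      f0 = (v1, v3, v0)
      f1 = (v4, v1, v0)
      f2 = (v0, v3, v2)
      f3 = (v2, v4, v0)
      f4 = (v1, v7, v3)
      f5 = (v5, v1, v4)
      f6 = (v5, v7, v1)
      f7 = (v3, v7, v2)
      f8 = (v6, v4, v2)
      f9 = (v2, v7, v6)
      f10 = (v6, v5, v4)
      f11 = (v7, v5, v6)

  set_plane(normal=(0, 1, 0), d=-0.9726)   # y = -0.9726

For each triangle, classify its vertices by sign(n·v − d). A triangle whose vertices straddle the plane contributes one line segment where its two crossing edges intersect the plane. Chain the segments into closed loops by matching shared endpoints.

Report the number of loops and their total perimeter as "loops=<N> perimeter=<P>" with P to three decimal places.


Straddling triangles (8 of 12):
  (v1,v3,v0) [-+-] → (-1.27, -0.9726, 1.4)–(-1.27, -0.9726, -0.742038)  len=2.1420
  (v0,v3,v2) [-++] → (-1.27, -0.9726, -0.742038)–(-1.27, -0.9726, -1.4)  len=0.6580
  (v2,v4,v0) [+--] → (0.673135, -0.9726, -1.4)–(-1.27, -0.9726, -1.4)  len=1.9431
  (v1,v7,v3) [-++] → (-0.673135, -0.9726, 1.4)–(-1.27, -0.9726, 1.4)  len=0.5969
  (v5,v7,v1) [-+-] → (1.27, -0.9726, 1.4)–(-0.673135, -0.9726, 1.4)  len=1.9431
  (v6,v4,v2) [+-+] → (1.27, -0.9726, -1.4)–(0.673135, -0.9726, -1.4)  len=0.5969
  (v6,v5,v4) [+--] → (1.27, -0.9726, 0.742038)–(1.27, -0.9726, -1.4)  len=2.1420
  (v7,v5,v6) [+-+] → (1.27, -0.9726, 1.4)–(1.27, -0.9726, 0.742038)  len=0.6580

Chained into 1 loop(s):
  loop 1: 8 segments, perimeter = 10.6800
Total perimeter = 10.680

loops=1 perimeter=10.680


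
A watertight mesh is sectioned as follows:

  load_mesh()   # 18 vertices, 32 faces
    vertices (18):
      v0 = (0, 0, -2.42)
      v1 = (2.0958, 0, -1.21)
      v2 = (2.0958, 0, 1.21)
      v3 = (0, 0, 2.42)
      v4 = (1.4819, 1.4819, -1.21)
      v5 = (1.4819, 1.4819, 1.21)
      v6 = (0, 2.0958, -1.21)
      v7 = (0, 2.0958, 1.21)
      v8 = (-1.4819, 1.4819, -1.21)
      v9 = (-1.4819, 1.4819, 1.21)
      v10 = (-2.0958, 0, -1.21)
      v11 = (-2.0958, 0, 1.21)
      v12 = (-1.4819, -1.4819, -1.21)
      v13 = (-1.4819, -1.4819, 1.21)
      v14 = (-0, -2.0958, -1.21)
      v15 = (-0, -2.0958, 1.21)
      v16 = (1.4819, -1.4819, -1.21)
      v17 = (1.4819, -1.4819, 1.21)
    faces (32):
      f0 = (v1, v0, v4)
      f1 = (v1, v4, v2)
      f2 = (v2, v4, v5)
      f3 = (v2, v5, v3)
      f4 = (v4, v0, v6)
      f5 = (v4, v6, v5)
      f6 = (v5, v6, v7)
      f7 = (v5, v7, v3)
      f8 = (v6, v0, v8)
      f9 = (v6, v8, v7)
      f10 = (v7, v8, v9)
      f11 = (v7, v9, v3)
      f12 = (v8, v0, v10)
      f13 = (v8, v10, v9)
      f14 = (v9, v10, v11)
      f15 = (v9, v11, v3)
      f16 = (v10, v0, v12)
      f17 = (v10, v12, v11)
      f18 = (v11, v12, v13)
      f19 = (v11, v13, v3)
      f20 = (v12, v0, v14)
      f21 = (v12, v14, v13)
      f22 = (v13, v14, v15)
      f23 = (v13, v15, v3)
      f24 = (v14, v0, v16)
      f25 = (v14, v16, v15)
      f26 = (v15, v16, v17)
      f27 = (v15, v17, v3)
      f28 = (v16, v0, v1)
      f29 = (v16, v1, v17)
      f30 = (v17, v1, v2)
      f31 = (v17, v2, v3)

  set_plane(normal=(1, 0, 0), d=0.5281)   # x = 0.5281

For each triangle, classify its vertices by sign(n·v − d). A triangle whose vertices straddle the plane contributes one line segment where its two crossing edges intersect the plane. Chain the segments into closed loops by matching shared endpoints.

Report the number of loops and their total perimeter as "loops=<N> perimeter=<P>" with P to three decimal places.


loops=1 perimeter=13.242

Straddling triangles (12 of 32):
  (v1,v0,v4) [+-+] → (0.5281, 0, -2.1151)–(0.5281, 0.5281, -1.9888)  len=0.5430
  (v2,v5,v3) [++-] → (0.5281, 0.5281, 1.9888)–(0.5281, 0, 2.1151)  len=0.5430
  (v4,v0,v6) [+--] → (0.5281, 0.5281, -1.9888)–(0.5281, 1.87703, -1.21)  len=1.5576
  (v4,v6,v5) [+-+] → (0.5281, 1.87703, -1.21)–(0.5281, 1.87703, -0.347592)  len=0.8624
  (v5,v6,v7) [+--] → (0.5281, 1.87703, -0.347592)–(0.5281, 1.87703, 1.21)  len=1.5576
  (v5,v7,v3) [+--] → (0.5281, 1.87703, 1.21)–(0.5281, 0.5281, 1.9888)  len=1.5576
  (v14,v0,v16) [--+] → (0.5281, -0.5281, -1.9888)–(0.5281, -1.87703, -1.21)  len=1.5576
  (v14,v16,v15) [-+-] → (0.5281, -1.87703, -1.21)–(0.5281, -1.87703, 0.347592)  len=1.5576
  (v15,v16,v17) [-++] → (0.5281, -1.87703, 0.347592)–(0.5281, -1.87703, 1.21)  len=0.8624
  (v15,v17,v3) [-+-] → (0.5281, -1.87703, 1.21)–(0.5281, -0.5281, 1.9888)  len=1.5576
  (v16,v0,v1) [+-+] → (0.5281, -0.5281, -1.9888)–(0.5281, 0, -2.1151)  len=0.5430
  (v17,v2,v3) [++-] → (0.5281, 0, 2.1151)–(0.5281, -0.5281, 1.9888)  len=0.5430

Chained into 1 loop(s):
  loop 1: 12 segments, perimeter = 13.2424
Total perimeter = 13.242


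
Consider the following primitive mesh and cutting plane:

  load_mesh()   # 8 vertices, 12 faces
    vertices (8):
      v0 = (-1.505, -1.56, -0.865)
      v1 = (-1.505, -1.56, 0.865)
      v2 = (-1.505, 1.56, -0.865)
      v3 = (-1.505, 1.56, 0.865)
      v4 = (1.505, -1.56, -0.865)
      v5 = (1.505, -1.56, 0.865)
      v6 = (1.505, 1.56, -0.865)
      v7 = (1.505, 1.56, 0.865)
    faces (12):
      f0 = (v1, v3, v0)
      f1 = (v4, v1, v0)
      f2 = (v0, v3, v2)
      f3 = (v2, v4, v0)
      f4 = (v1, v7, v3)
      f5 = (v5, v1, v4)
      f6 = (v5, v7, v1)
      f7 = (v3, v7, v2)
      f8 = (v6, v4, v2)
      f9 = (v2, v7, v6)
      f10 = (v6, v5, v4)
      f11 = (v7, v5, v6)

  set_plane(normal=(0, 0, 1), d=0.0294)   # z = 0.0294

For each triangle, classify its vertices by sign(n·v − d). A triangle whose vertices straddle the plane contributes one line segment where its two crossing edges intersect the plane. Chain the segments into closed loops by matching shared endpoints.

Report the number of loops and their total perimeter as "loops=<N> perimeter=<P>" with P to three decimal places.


loops=1 perimeter=12.260

Straddling triangles (8 of 12):
  (v1,v3,v0) [++-] → (-1.505, 0.053022, 0.0294)–(-1.505, -1.56, 0.0294)  len=1.6130
  (v4,v1,v0) [-+-] → (-0.0511526, -1.56, 0.0294)–(-1.505, -1.56, 0.0294)  len=1.4538
  (v0,v3,v2) [-+-] → (-1.505, 0.053022, 0.0294)–(-1.505, 1.56, 0.0294)  len=1.5070
  (v5,v1,v4) [++-] → (-0.0511526, -1.56, 0.0294)–(1.505, -1.56, 0.0294)  len=1.5562
  (v3,v7,v2) [++-] → (0.0511526, 1.56, 0.0294)–(-1.505, 1.56, 0.0294)  len=1.5562
  (v2,v7,v6) [-+-] → (0.0511526, 1.56, 0.0294)–(1.505, 1.56, 0.0294)  len=1.4538
  (v6,v5,v4) [-+-] → (1.505, -0.053022, 0.0294)–(1.505, -1.56, 0.0294)  len=1.5070
  (v7,v5,v6) [++-] → (1.505, -0.053022, 0.0294)–(1.505, 1.56, 0.0294)  len=1.6130

Chained into 1 loop(s):
  loop 1: 8 segments, perimeter = 12.2600
Total perimeter = 12.260


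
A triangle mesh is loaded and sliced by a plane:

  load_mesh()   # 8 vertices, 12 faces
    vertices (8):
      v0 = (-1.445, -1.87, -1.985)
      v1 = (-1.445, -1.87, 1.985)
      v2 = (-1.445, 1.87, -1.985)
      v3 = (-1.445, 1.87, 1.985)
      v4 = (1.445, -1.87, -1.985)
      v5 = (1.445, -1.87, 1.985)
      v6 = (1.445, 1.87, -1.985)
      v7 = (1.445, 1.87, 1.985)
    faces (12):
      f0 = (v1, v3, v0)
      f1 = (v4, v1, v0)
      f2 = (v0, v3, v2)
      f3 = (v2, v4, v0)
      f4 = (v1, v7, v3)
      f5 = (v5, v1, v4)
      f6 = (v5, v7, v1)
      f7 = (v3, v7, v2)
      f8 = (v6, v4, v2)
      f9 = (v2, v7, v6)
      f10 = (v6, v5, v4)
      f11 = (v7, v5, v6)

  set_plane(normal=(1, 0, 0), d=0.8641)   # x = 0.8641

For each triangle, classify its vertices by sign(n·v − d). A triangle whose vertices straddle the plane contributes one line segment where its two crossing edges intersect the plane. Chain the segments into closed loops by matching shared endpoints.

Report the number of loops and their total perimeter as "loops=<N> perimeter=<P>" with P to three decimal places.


loops=1 perimeter=15.420

Straddling triangles (8 of 12):
  (v4,v1,v0) [+--] → (0.8641, -1.87, -1.18702)–(0.8641, -1.87, -1.985)  len=0.7980
  (v2,v4,v0) [-+-] → (0.8641, -1.11825, -1.985)–(0.8641, -1.87, -1.985)  len=0.7518
  (v1,v7,v3) [-+-] → (0.8641, 1.11825, 1.985)–(0.8641, 1.87, 1.985)  len=0.7518
  (v5,v1,v4) [+-+] → (0.8641, -1.87, 1.985)–(0.8641, -1.87, -1.18702)  len=3.1720
  (v5,v7,v1) [++-] → (0.8641, 1.11825, 1.985)–(0.8641, -1.87, 1.985)  len=2.9882
  (v3,v7,v2) [-+-] → (0.8641, 1.87, 1.985)–(0.8641, 1.87, 1.18702)  len=0.7980
  (v6,v4,v2) [++-] → (0.8641, -1.11825, -1.985)–(0.8641, 1.87, -1.985)  len=2.9882
  (v2,v7,v6) [-++] → (0.8641, 1.87, 1.18702)–(0.8641, 1.87, -1.985)  len=3.1720

Chained into 1 loop(s):
  loop 1: 8 segments, perimeter = 15.4200
Total perimeter = 15.420


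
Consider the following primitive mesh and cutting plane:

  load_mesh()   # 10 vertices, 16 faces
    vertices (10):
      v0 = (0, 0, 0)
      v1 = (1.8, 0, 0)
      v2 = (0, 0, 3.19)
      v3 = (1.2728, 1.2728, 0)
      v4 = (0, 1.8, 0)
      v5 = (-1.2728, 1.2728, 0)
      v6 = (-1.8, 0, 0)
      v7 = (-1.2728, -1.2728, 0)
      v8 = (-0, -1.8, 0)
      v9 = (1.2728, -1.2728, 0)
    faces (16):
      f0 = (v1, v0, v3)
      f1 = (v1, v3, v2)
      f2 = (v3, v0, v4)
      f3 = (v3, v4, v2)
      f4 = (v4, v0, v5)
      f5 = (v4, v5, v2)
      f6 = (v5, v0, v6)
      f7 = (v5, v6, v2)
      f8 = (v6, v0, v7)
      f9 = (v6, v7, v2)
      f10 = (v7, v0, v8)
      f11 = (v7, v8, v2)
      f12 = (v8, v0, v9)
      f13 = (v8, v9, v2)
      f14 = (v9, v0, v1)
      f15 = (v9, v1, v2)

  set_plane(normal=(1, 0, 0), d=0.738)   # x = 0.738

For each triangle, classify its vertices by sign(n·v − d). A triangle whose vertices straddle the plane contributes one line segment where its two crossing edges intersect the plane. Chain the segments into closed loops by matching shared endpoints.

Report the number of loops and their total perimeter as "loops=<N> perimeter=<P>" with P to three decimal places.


Straddling triangles (8 of 16):
  (v1,v0,v3) [+-+] → (0.738, 0, 0)–(0.738, 0.738, 0)  len=0.7380
  (v1,v3,v2) [++-] → (0.738, 0.738, 1.34036)–(0.738, 0, 1.8821)  len=0.9155
  (v3,v0,v4) [+--] → (0.738, 0.738, 0)–(0.738, 1.49432, 0)  len=0.7563
  (v3,v4,v2) [+--] → (0.738, 1.49432, 0)–(0.738, 0.738, 1.34036)  len=1.5390
  (v8,v0,v9) [--+] → (0.738, -0.738, 0)–(0.738, -1.49432, 0)  len=0.7563
  (v8,v9,v2) [-+-] → (0.738, -1.49432, 0)–(0.738, -0.738, 1.34036)  len=1.5390
  (v9,v0,v1) [+-+] → (0.738, -0.738, 0)–(0.738, 0, 0)  len=0.7380
  (v9,v1,v2) [++-] → (0.738, 0, 1.8821)–(0.738, -0.738, 1.34036)  len=0.9155

Chained into 1 loop(s):
  loop 1: 8 segments, perimeter = 7.8977
Total perimeter = 7.898

loops=1 perimeter=7.898


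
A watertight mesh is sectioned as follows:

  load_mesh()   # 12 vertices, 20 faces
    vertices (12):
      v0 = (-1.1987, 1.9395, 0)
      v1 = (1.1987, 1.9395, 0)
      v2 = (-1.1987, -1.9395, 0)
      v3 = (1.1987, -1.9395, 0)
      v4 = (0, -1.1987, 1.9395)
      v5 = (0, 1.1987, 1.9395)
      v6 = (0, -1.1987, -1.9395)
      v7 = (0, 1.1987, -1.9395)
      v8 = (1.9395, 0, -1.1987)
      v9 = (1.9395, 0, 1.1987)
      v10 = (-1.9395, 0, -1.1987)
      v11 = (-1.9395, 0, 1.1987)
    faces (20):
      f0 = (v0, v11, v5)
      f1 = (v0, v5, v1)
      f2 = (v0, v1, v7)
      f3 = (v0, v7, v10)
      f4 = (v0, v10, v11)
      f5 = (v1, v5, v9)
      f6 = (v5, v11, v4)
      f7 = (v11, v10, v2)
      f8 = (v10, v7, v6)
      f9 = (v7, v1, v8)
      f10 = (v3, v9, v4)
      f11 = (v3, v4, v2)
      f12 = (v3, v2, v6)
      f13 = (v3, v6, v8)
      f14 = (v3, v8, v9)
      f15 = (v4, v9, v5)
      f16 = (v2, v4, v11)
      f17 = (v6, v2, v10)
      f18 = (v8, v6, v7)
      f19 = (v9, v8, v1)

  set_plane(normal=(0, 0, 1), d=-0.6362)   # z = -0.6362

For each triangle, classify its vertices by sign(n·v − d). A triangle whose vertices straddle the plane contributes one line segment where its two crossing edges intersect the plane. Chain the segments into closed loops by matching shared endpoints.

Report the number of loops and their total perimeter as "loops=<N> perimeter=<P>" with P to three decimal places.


Straddling triangles (10 of 20):
  (v0,v1,v7) [++-] → (0.805499, 1.6965, -0.6362)–(-0.805499, 1.6965, -0.6362)  len=1.6110
  (v0,v7,v10) [+--] → (-0.805499, 1.6965, -0.6362)–(-1.59187, 0.910127, -0.6362)  len=1.1121
  (v0,v10,v11) [+-+] → (-1.59187, 0.910127, -0.6362)–(-1.9395, 0, -0.6362)  len=0.9743
  (v11,v10,v2) [+-+] → (-1.9395, 0, -0.6362)–(-1.59187, -0.910127, -0.6362)  len=0.9743
  (v7,v1,v8) [-+-] → (0.805499, 1.6965, -0.6362)–(1.59187, 0.910127, -0.6362)  len=1.1121
  (v3,v2,v6) [++-] → (-0.805499, -1.6965, -0.6362)–(0.805499, -1.6965, -0.6362)  len=1.6110
  (v3,v6,v8) [+--] → (0.805499, -1.6965, -0.6362)–(1.59187, -0.910127, -0.6362)  len=1.1121
  (v3,v8,v9) [+-+] → (1.59187, -0.910127, -0.6362)–(1.9395, 0, -0.6362)  len=0.9743
  (v6,v2,v10) [-+-] → (-0.805499, -1.6965, -0.6362)–(-1.59187, -0.910127, -0.6362)  len=1.1121
  (v9,v8,v1) [+-+] → (1.9395, 0, -0.6362)–(1.59187, 0.910127, -0.6362)  len=0.9743

Chained into 1 loop(s):
  loop 1: 10 segments, perimeter = 11.5674
Total perimeter = 11.567

loops=1 perimeter=11.567


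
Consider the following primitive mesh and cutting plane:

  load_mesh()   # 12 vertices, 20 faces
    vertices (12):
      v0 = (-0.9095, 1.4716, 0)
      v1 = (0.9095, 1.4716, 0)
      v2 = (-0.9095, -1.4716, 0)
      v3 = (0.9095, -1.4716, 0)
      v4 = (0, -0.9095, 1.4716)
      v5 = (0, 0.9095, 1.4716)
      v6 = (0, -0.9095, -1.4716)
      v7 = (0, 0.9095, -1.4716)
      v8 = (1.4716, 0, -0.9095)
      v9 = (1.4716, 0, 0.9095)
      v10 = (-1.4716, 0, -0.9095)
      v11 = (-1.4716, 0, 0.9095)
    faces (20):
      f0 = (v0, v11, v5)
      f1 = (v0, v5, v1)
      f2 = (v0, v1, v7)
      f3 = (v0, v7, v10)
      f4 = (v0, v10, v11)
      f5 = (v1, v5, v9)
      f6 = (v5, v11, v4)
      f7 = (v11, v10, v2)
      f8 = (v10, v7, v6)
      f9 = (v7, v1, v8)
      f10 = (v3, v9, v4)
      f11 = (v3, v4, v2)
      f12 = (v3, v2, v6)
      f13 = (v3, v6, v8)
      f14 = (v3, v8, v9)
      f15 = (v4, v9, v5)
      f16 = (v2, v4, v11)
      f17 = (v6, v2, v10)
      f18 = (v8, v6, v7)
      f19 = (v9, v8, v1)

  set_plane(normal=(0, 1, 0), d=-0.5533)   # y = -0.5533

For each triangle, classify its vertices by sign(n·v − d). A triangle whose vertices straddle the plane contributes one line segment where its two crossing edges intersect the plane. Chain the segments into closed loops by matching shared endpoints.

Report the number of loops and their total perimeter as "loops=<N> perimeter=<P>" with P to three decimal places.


Straddling triangles (10 of 20):
  (v5,v11,v4) [++-] → (-0.576343, -0.5533, 1.25146)–(0, -0.5533, 1.4716)  len=0.6170
  (v11,v10,v2) [++-] → (-1.26026, -0.5533, -0.567541)–(-1.26026, -0.5533, 0.567541)  len=1.1351
  (v10,v7,v6) [++-] → (0, -0.5533, -1.4716)–(-0.576343, -0.5533, -1.25146)  len=0.6170
  (v3,v9,v4) [-+-] → (1.26026, -0.5533, 0.567541)–(0.576343, -0.5533, 1.25146)  len=0.9672
  (v3,v6,v8) [--+] → (0.576343, -0.5533, -1.25146)–(1.26026, -0.5533, -0.567541)  len=0.9672
  (v3,v8,v9) [-++] → (1.26026, -0.5533, -0.567541)–(1.26026, -0.5533, 0.567541)  len=1.1351
  (v4,v9,v5) [-++] → (0.576343, -0.5533, 1.25146)–(0, -0.5533, 1.4716)  len=0.6170
  (v2,v4,v11) [--+] → (-0.576343, -0.5533, 1.25146)–(-1.26026, -0.5533, 0.567541)  len=0.9672
  (v6,v2,v10) [--+] → (-1.26026, -0.5533, -0.567541)–(-0.576343, -0.5533, -1.25146)  len=0.9672
  (v8,v6,v7) [+-+] → (0.576343, -0.5533, -1.25146)–(0, -0.5533, -1.4716)  len=0.6170

Chained into 1 loop(s):
  loop 1: 10 segments, perimeter = 8.6068
Total perimeter = 8.607

loops=1 perimeter=8.607


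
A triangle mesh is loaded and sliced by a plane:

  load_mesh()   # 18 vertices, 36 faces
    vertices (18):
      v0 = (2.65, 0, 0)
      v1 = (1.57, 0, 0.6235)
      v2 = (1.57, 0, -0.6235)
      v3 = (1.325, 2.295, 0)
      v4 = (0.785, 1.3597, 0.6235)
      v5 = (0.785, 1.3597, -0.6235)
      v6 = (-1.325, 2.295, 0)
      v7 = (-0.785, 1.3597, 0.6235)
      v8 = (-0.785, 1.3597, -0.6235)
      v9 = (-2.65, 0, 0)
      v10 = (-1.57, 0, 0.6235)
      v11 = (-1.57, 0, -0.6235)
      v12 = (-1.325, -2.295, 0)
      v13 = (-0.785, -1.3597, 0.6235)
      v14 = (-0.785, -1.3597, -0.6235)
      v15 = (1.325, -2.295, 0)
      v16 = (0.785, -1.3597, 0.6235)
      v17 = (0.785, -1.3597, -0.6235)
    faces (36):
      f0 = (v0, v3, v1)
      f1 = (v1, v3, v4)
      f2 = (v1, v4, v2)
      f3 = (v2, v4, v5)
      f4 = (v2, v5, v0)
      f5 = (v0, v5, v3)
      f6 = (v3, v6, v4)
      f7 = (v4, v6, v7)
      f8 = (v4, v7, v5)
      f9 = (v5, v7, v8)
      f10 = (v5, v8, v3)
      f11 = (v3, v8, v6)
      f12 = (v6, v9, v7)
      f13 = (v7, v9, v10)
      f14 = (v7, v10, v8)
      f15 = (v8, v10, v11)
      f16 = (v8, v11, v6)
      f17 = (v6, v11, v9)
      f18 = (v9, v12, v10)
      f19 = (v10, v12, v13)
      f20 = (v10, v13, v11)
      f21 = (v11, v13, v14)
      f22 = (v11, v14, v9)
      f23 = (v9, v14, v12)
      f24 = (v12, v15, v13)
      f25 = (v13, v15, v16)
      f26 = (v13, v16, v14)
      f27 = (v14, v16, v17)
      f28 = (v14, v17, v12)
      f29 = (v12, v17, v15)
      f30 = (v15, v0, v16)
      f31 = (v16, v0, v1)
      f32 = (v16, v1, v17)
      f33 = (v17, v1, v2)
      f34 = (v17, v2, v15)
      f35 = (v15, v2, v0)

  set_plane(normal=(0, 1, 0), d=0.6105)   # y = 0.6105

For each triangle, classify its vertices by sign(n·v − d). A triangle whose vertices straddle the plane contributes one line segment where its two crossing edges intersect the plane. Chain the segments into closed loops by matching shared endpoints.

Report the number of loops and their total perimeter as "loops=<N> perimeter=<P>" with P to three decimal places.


Straddling triangles (12 of 36):
  (v0,v3,v1) [-+-] → (2.29753, 0.6105, 0)–(1.50483, 0.6105, 0.457641)  len=0.9153
  (v1,v3,v4) [-++] → (1.50483, 0.6105, 0.457641)–(1.21754, 0.6105, 0.6235)  len=0.3317
  (v1,v4,v2) [-+-] → (1.21754, 0.6105, 0.6235)–(1.21754, 0.6105, -0.0636019)  len=0.6871
  (v2,v4,v5) [-++] → (1.21754, 0.6105, -0.0636019)–(1.21754, 0.6105, -0.6235)  len=0.5599
  (v2,v5,v0) [-+-] → (1.21754, 0.6105, -0.6235)–(1.81262, 0.6105, -0.279949)  len=0.6871
  (v0,v5,v3) [-++] → (1.81262, 0.6105, -0.279949)–(2.29753, 0.6105, 0)  len=0.5599
  (v6,v9,v7) [+-+] → (-2.29753, 0.6105, 0)–(-1.81262, 0.6105, 0.279949)  len=0.5599
  (v7,v9,v10) [+--] → (-1.81262, 0.6105, 0.279949)–(-1.21754, 0.6105, 0.6235)  len=0.6871
  (v7,v10,v8) [+-+] → (-1.21754, 0.6105, 0.6235)–(-1.21754, 0.6105, 0.0636019)  len=0.5599
  (v8,v10,v11) [+--] → (-1.21754, 0.6105, 0.0636019)–(-1.21754, 0.6105, -0.6235)  len=0.6871
  (v8,v11,v6) [+-+] → (-1.21754, 0.6105, -0.6235)–(-1.50483, 0.6105, -0.457641)  len=0.3317
  (v6,v11,v9) [+--] → (-1.50483, 0.6105, -0.457641)–(-2.29753, 0.6105, 0)  len=0.9153

Chained into 2 loop(s):
  loop 1: 6 segments, perimeter = 3.7411
  loop 2: 6 segments, perimeter = 3.7411
Total perimeter = 7.482

loops=2 perimeter=7.482


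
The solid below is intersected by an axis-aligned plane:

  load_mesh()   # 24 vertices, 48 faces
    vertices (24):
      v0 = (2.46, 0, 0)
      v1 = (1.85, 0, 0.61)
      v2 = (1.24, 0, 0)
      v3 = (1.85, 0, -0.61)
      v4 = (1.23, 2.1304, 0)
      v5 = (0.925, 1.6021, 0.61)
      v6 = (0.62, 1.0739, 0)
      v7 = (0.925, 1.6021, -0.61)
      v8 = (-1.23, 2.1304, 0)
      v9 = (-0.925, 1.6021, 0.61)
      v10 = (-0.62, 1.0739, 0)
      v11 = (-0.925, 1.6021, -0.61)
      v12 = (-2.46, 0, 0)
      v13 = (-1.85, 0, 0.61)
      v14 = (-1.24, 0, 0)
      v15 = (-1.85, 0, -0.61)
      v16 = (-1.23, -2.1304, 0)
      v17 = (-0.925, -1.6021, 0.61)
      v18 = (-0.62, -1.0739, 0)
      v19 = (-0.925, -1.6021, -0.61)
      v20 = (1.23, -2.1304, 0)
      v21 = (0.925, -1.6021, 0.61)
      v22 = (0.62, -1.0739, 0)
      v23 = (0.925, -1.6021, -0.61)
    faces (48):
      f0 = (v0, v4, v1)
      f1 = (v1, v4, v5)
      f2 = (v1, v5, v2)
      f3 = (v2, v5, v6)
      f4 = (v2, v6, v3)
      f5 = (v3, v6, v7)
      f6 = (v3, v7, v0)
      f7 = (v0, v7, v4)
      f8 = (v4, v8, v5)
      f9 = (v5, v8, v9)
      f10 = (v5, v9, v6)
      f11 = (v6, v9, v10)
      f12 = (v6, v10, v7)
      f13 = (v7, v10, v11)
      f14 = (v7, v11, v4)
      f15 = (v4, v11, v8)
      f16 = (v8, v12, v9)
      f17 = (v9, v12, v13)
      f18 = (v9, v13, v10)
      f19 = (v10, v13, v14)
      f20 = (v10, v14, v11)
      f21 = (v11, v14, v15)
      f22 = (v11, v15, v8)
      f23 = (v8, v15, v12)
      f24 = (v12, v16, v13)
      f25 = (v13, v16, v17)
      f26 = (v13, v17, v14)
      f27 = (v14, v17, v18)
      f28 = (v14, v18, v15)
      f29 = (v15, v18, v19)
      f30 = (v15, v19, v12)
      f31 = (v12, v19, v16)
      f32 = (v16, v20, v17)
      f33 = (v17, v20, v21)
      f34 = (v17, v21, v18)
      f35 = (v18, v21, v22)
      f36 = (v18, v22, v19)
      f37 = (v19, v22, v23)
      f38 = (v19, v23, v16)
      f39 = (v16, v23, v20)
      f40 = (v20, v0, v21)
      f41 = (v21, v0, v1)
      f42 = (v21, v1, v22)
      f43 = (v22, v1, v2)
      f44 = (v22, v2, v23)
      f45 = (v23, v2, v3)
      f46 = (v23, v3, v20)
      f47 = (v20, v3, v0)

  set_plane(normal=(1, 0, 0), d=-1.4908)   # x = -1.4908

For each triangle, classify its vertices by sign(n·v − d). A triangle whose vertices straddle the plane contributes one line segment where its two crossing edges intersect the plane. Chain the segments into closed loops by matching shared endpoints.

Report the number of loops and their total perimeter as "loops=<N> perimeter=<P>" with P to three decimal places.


loops=1 perimeter=7.754

Straddling triangles (14 of 48):
  (v8,v12,v9) [+-+] → (-1.4908, 1.67869, 0)–(-1.4908, 1.01157, 0.385154)  len=0.7703
  (v9,v12,v13) [+--] → (-1.4908, 1.01157, 0.385154)–(-1.4908, 0.622134, 0.61)  len=0.4497
  (v9,v13,v10) [+-+] → (-1.4908, 0.622134, 0.61)–(-1.4908, 0.313614, 0.43186)  len=0.3563
  (v10,v13,v14) [+-+] → (-1.4908, 0.313614, 0.43186)–(-1.4908, 0, 0.2508)  len=0.3621
  (v11,v14,v15) [++-] → (-1.4908, 0, -0.2508)–(-1.4908, 0.622134, -0.61)  len=0.7184
  (v11,v15,v8) [+-+] → (-1.4908, 0.622134, -0.61)–(-1.4908, 1.23426, -0.256594)  len=0.7068
  (v8,v15,v12) [+--] → (-1.4908, 1.23426, -0.256594)–(-1.4908, 1.67869, 0)  len=0.5132
  (v12,v16,v13) [-+-] → (-1.4908, -1.67869, 0)–(-1.4908, -1.23426, 0.256594)  len=0.5132
  (v13,v16,v17) [-++] → (-1.4908, -1.23426, 0.256594)–(-1.4908, -0.622134, 0.61)  len=0.7068
  (v13,v17,v14) [-++] → (-1.4908, -0.622134, 0.61)–(-1.4908, 0, 0.2508)  len=0.7184
  (v14,v18,v15) [++-] → (-1.4908, -0.313614, -0.43186)–(-1.4908, 0, -0.2508)  len=0.3621
  (v15,v18,v19) [-++] → (-1.4908, -0.313614, -0.43186)–(-1.4908, -0.622134, -0.61)  len=0.3563
  (v15,v19,v12) [-+-] → (-1.4908, -0.622134, -0.61)–(-1.4908, -1.01157, -0.385154)  len=0.4497
  (v12,v19,v16) [-++] → (-1.4908, -1.01157, -0.385154)–(-1.4908, -1.67869, 0)  len=0.7703

Chained into 1 loop(s):
  loop 1: 14 segments, perimeter = 7.7535
Total perimeter = 7.754
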